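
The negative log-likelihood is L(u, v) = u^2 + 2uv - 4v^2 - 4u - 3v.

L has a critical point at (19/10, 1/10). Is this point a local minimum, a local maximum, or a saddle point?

saddle point

The Hessian of L is constant: H = [[2, 2], [2, -8]].
det(H) = 2·(-8) − 2² = -20.
Since det(H) < 0, H is indefinite and the critical point is a saddle point.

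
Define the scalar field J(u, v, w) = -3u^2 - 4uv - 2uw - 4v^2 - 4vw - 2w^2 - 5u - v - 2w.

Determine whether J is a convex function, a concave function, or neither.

J is quadratic, so its Hessian is the constant matrix H = [[-6, -4, -2], [-4, -8, -4], [-2, -4, -4]].
Leading principal minors: -6, 32, -64.
Signs alternate −, +, − ⇒ H ≺ 0 ⇒ concave.

concave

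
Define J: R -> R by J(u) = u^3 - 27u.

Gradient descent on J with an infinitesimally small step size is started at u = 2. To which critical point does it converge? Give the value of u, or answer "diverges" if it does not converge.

3

J'(u) = 3(u - 3)(u + 3), so J'(2) = -15.
Gradient descent moves in the -J' direction, i.e. u is increasing.
The nearest critical point in that direction is u = 3, where J'' = 18 > 0 (a local minimum). The iterate converges there.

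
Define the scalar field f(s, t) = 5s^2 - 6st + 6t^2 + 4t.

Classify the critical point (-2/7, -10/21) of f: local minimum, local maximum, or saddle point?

The Hessian of f is constant: H = [[10, -6], [-6, 12]].
det(H) = 10·12 − (-6)² = 84.
det(H) > 0 and tr(H) = 22 > 0, so H is positive definite and the point is a local minimum.

local minimum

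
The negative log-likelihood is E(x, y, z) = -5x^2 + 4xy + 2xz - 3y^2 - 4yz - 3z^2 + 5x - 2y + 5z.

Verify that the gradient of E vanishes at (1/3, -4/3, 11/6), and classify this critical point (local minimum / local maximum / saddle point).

∇E = (-10x + 4y + 2z + 5, 4x - 6y - 4z - 2, 2x - 4y - 6z + 5); substituting (1/3, -4/3, 11/6) gives ∇E = (0, 0, 0), so (1/3, -4/3, 11/6) is indeed a critical point.
The Hessian is constant: H = [[-10, 4, 2], [4, -6, -4], [2, -4, -6]].
Leading principal minors: Δ₁ = -10, Δ₂ = 44, Δ₃ = -144.
The minors alternate sign starting negative (−, +, −), so H is negative definite: a local maximum.

local maximum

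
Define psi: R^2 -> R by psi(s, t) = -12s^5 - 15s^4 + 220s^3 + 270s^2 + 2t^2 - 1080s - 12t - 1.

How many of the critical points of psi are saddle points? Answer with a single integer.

psi separates as a function of s plus a function of t, so ∇psi=0 decouples.
∂psi/∂s = -60(s - 3)(s - 1)(s + 2)(s + 3) = 0 at s ∈ {-3, -2, 1, 3}; ∂psi/∂t = 4(t - 3) = 0 at t ∈ {3}.
The Hessian is diagonal: diag(psi_ss, psi_tt). Second derivatives: psi_ss(-3)=1440, psi_ss(-2)=-900, psi_ss(1)=1440, psi_ss(3)=-3600; psi_tt(3)=4.
Saddle points occur where the two diagonal entries have opposite signs: (-2, 3), (3, 3). Count: 2.

2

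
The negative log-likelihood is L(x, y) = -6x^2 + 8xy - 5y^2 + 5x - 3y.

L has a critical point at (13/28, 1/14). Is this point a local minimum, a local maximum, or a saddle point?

The Hessian of L is constant: H = [[-12, 8], [8, -10]].
det(H) = (-12)·(-10) − 8² = 56.
det(H) > 0 and tr(H) = -22 < 0, so H is negative definite and the point is a local maximum.

local maximum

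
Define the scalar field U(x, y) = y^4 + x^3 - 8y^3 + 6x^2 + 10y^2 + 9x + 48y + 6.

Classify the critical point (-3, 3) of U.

The mixed partial ∂²U/∂x∂y is 0, so the Hessian at any point is diag(U_xx, U_yy) = diag(6(x + 2), 4(3y^2 - 12y + 5)).
At (-3, 3): H = diag(-6, -16).
Both eigenvalues are negative, so H is negative definite: a local maximum.

local maximum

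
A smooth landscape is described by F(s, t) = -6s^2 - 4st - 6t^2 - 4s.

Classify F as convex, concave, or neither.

F is quadratic, so its Hessian is the constant matrix H = [[-12, -4], [-4, -12]].
det(H) = 128, tr(H) = -24.
det(H) > 0 and tr(H) < 0, so H is negative definite everywhere: concave.

concave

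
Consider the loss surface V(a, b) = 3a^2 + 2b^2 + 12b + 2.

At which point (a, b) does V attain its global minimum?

V(a,b) separates as P(a) + Q(b) + 2, so its minimum is min P + min Q + 2.
P'(a) = 6a vanishes at a ∈ {0}; Q'(b) = 4b + 12 vanishes at b ∈ {-3}.
Local minima of P (where P''>0): P(0)=0. Local minima of Q: Q(-3)=-18.
So the global minimum of V is P(0) + Q(-3) + 2 = 0 − 18 + 2 = -16, attained at (0, -3).

(0, -3)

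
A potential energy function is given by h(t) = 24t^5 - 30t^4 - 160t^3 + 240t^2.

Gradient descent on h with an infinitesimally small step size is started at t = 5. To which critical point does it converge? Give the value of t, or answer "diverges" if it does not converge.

h'(t) = 120t(t - 2)(t - 1)(t + 2), so h'(5) = 50400.
Gradient descent moves in the -h' direction, i.e. t is decreasing.
The nearest critical point in that direction is t = 2, where h'' = 960 > 0 (a local minimum). The iterate converges there.

2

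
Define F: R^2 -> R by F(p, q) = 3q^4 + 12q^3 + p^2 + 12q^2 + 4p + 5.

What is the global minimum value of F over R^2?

1

F(p,q) separates as A(p) + B(q) + 5, so its minimum is min A + min B + 5.
A'(p) = 2p + 4 vanishes at p ∈ {-2}; B'(q) = 12q(q + 1)(q + 2) vanishes at q ∈ {-2, -1, 0}.
Local minima of A (where A''>0): A(-2)=-4. Local minima of B: B(-2)=0, B(0)=0.
So the global minimum of F is A(-2) + B(-2) + 5 = -4 + 0 + 5 = 1, attained at (-2, -2).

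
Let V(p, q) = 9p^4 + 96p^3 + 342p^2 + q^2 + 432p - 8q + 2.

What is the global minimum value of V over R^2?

-191

V(p,q) separates as A(p) + B(q) + 2, so its minimum is min A + min B + 2.
A'(p) = 36(p + 1)(p + 3)(p + 4) vanishes at p ∈ {-4, -3, -1}; B'(q) = 2q - 8 vanishes at q ∈ {4}.
Local minima of A (where A''>0): A(-4)=-96, A(-1)=-177. Local minima of B: B(4)=-16.
So the global minimum of V is A(-1) + B(4) + 2 = -177 − 16 + 2 = -191, attained at (-1, 4).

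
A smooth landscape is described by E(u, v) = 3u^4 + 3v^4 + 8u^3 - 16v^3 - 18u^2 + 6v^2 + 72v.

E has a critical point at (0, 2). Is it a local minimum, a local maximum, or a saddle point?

The mixed partial ∂²E/∂u∂v is 0, so the Hessian at any point is diag(E_uu, E_vv) = diag(12(3u^2 + 4u - 3), 12(3v^2 - 8v + 1)).
At (0, 2): H = diag(-36, -36).
Both eigenvalues are negative, so H is negative definite: a local maximum.

local maximum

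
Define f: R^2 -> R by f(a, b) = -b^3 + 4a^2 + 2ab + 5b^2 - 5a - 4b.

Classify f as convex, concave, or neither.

The term -b^3 is cubic, so the Hessian is not constant.
∂²f/∂b² = -6b + 10, which takes both signs as b varies (negative for sufficiently large b). A diagonal entry of the Hessian changing sign means the Hessian is neither positive- nor negative-semidefinite on all of R^2.

neither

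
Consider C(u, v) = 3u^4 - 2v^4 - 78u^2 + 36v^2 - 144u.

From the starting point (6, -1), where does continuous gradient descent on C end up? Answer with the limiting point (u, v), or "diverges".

(4, 0)

C is separable, so gradient descent decouples: u follows -∂C/∂u, v follows -∂C/∂v.
∂C/∂u = 12(u - 4)(u + 1)(u + 3); at u=6 this is 1512, so u decreases.
∂C/∂v = -8v(v - 3)(v + 3); at v=-1 this is -64, so v increases.
u converges to its nearest critical value 4 (a local min of the u-part); v converges to 0. The iterate converges to (4, 0).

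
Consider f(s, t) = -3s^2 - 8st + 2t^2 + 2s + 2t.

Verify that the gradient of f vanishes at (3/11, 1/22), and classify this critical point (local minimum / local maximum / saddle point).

∇f = (-6s - 8t + 2, -8s + 4t + 2); substituting (3/11, 1/22) gives ∇f = (0, 0), so (3/11, 1/22) is indeed a critical point.
The Hessian of f is constant: H = [[-6, -8], [-8, 4]].
det(H) = (-6)·4 − (-8)² = -88.
Since det(H) < 0, H is indefinite and the critical point is a saddle point.

saddle point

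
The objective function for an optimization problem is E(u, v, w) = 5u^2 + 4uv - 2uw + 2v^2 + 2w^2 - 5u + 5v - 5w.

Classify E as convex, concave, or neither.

convex

E is quadratic, so its Hessian is the constant matrix H = [[10, 4, -2], [4, 4, 0], [-2, 0, 4]].
Leading principal minors: 10, 24, 80.
All positive ⇒ H ≻ 0 ⇒ convex.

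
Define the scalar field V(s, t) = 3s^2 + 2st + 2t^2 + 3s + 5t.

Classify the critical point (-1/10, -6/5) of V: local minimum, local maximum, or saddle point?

local minimum

The Hessian of V is constant: H = [[6, 2], [2, 4]].
det(H) = 6·4 − 2² = 20.
det(H) > 0 and tr(H) = 10 > 0, so H is positive definite and the point is a local minimum.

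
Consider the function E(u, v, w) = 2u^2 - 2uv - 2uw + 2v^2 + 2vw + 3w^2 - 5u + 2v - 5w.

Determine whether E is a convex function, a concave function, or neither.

convex

E is quadratic, so its Hessian is the constant matrix H = [[4, -2, -2], [-2, 4, 2], [-2, 2, 6]].
Leading principal minors: 4, 12, 56.
All positive ⇒ H ≻ 0 ⇒ convex.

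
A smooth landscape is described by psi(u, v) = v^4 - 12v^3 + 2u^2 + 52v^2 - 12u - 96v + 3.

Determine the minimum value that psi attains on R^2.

psi(u,v) separates as P(u) + Q(v) + 3, so its minimum is min P + min Q + 3.
P'(u) = 4u - 12 vanishes at u ∈ {3}; Q'(v) = 4(v - 4)(v - 3)(v - 2) vanishes at v ∈ {2, 3, 4}.
Local minima of P (where P''>0): P(3)=-18. Local minima of Q: Q(2)=-64, Q(4)=-64.
So the global minimum of psi is P(3) + Q(2) + 3 = -18 − 64 + 3 = -79, attained at (3, 2).

-79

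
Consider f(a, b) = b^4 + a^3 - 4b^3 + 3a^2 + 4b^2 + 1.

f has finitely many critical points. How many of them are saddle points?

3

f separates as a function of a plus a function of b, so ∇f=0 decouples.
∂f/∂a = 3a(a + 2) = 0 at a ∈ {-2, 0}; ∂f/∂b = 4b(b - 2)(b - 1) = 0 at b ∈ {0, 1, 2}.
The Hessian is diagonal: diag(f_aa, f_bb). Second derivatives: f_aa(-2)=-6, f_aa(0)=6; f_bb(0)=8, f_bb(1)=-4, f_bb(2)=8.
Saddle points occur where the two diagonal entries have opposite signs: (-2, 0), (-2, 2), (0, 1). Count: 3.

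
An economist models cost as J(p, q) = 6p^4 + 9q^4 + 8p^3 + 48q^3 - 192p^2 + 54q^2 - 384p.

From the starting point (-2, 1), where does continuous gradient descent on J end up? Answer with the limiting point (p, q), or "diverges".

J is separable, so gradient descent decouples: p follows -∂J/∂p, q follows -∂J/∂q.
∂J/∂p = 24(p - 4)(p + 1)(p + 4); at p=-2 this is 288, so p decreases.
∂J/∂q = 36q(q + 1)(q + 3); at q=1 this is 288, so q decreases.
p converges to its nearest critical value -4 (a local min of the p-part); q converges to 0. The iterate converges to (-4, 0).

(-4, 0)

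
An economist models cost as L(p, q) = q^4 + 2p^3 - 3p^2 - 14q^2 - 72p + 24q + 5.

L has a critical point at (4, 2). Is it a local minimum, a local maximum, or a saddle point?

The mixed partial ∂²L/∂p∂q is 0, so the Hessian at any point is diag(L_pp, L_qq) = diag(6(2p - 1), 4(3q^2 - 7)).
At (4, 2): H = diag(42, 20).
Both eigenvalues are positive, so H is positive definite: a local minimum.

local minimum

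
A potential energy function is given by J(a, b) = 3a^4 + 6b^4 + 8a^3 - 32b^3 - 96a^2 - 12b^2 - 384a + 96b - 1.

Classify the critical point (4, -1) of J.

The mixed partial ∂²J/∂a∂b is 0, so the Hessian at any point is diag(J_aa, J_bb) = diag(12(3a^2 + 4a - 16), 24(3b^2 - 8b - 1)).
At (4, -1): H = diag(576, 240).
Both eigenvalues are positive, so H is positive definite: a local minimum.

local minimum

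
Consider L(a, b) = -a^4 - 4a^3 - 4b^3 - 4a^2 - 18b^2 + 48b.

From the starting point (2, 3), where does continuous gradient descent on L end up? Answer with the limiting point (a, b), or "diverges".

L is separable, so gradient descent decouples: a follows -∂L/∂a, b follows -∂L/∂b.
∂L/∂a = -4a(a + 1)(a + 2); at a=2 this is -96, so a increases.
∂L/∂b = -12(b - 1)(b + 4); at b=3 this is -168, so b increases.
The a-coordinate has no critical point in that direction and runs off to infinity.

diverges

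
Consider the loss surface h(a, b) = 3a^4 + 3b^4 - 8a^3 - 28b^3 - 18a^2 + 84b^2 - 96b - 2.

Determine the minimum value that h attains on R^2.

-201

h(a,b) separates as P(a) + Q(b) − 2, so its minimum is min P + min Q − 2.
P'(a) = 12a(a - 3)(a + 1) vanishes at a ∈ {-1, 0, 3}; Q'(b) = 12(b - 4)(b - 2)(b - 1) vanishes at b ∈ {1, 2, 4}.
Local minima of P (where P''>0): P(-1)=-7, P(3)=-135. Local minima of Q: Q(1)=-37, Q(4)=-64.
So the global minimum of h is P(3) + Q(4) − 2 = -135 − 64 − 2 = -201, attained at (3, 4).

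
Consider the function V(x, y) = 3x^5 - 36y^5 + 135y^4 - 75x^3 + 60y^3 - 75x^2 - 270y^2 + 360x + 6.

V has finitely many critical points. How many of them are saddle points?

V separates as a function of x plus a function of y, so ∇V=0 decouples.
∂V/∂x = 15(x - 4)(x - 1)(x + 2)(x + 3) = 0 at x ∈ {-3, -2, 1, 4}; ∂V/∂y = -180y(y - 3)(y - 1)(y + 1) = 0 at y ∈ {-1, 0, 1, 3}.
The Hessian is diagonal: diag(V_xx, V_yy). Second derivatives: V_xx(-3)=-420, V_xx(-2)=270, V_xx(1)=-540, V_xx(4)=1890; V_yy(-1)=1440, V_yy(0)=-540, V_yy(1)=720, V_yy(3)=-4320.
Saddle points occur where the two diagonal entries have opposite signs: (-3, -1), (-3, 1), (-2, 0), (-2, 3), (1, -1), (1, 1), (4, 0), (4, 3). Count: 8.

8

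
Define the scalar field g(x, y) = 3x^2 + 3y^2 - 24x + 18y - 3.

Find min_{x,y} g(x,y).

g(x,y) separates as P(x) + Q(y) − 3, so its minimum is min P + min Q − 3.
P'(x) = 6x - 24 vanishes at x ∈ {4}; Q'(y) = 6y + 18 vanishes at y ∈ {-3}.
Local minima of P (where P''>0): P(4)=-48. Local minima of Q: Q(-3)=-27.
So the global minimum of g is P(4) + Q(-3) − 3 = -48 − 27 − 3 = -78, attained at (4, -3).

-78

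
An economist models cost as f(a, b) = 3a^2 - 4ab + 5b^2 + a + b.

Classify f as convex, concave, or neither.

f is quadratic, so its Hessian is the constant matrix H = [[6, -4], [-4, 10]].
det(H) = 44, tr(H) = 16.
det(H) > 0 and tr(H) > 0, so H is positive definite everywhere: convex.

convex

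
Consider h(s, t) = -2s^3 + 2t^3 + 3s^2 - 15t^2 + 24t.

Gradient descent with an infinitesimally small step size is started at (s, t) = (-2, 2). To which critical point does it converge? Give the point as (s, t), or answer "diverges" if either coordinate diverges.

h is separable, so gradient descent decouples: s follows -∂h/∂s, t follows -∂h/∂t.
∂h/∂s = -6s(s - 1); at s=-2 this is -36, so s increases.
∂h/∂t = 6(t - 4)(t - 1); at t=2 this is -12, so t increases.
s converges to its nearest critical value 0 (a local min of the s-part); t converges to 4. The iterate converges to (0, 4).

(0, 4)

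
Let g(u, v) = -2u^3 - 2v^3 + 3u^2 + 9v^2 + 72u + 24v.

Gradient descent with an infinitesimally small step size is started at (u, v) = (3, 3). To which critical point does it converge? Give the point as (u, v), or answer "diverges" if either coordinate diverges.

g is separable, so gradient descent decouples: u follows -∂g/∂u, v follows -∂g/∂v.
∂g/∂u = -6(u - 4)(u + 3); at u=3 this is 36, so u decreases.
∂g/∂v = -6(v - 4)(v + 1); at v=3 this is 24, so v decreases.
u converges to its nearest critical value -3 (a local min of the u-part); v converges to -1. The iterate converges to (-3, -1).

(-3, -1)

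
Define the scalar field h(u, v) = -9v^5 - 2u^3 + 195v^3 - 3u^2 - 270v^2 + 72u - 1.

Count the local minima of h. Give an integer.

2

h separates as a function of u plus a function of v, so ∇h=0 decouples.
∂h/∂u = -6(u - 3)(u + 4) = 0 at u ∈ {-4, 3}; ∂h/∂v = -45v(v - 3)(v - 1)(v + 4) = 0 at v ∈ {-4, 0, 1, 3}.
The Hessian is diagonal: diag(h_uu, h_vv). Second derivatives: h_uu(-4)=42, h_uu(3)=-42; h_vv(-4)=6300, h_vv(0)=-540, h_vv(1)=450, h_vv(3)=-1890.
Local minima occur where both diagonal entries positive: (-4, -4), (-4, 1). Count: 2.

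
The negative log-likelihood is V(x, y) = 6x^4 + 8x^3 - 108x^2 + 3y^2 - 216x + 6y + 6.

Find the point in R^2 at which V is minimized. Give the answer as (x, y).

V(x,y) separates as P(x) + Q(y) + 6, so its minimum is min P + min Q + 6.
P'(x) = 24(x - 3)(x + 1)(x + 3) vanishes at x ∈ {-3, -1, 3}; Q'(y) = 6y + 6 vanishes at y ∈ {-1}.
Local minima of P (where P''>0): P(-3)=-54, P(3)=-918. Local minima of Q: Q(-1)=-3.
So the global minimum of V is P(3) + Q(-1) + 6 = -918 − 3 + 6 = -915, attained at (3, -1).

(3, -1)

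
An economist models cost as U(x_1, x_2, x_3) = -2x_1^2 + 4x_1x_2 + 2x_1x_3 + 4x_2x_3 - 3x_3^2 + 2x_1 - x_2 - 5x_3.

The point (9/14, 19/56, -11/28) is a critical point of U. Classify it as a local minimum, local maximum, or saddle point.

The Hessian is constant: H = [[-4, 4, 2], [4, 0, 4], [2, 4, -6]].
Leading principal minors: Δ₁ = -4, Δ₂ = -16, Δ₃ = 224.
The minors fit neither the all-positive nor the alternating-sign pattern, so H is indefinite: a saddle point.

saddle point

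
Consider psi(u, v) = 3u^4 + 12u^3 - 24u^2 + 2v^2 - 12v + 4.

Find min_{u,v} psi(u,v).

-398

psi(u,v) separates as P(u) + Q(v) + 4, so its minimum is min P + min Q + 4.
P'(u) = 12u(u - 1)(u + 4) vanishes at u ∈ {-4, 0, 1}; Q'(v) = 4v - 12 vanishes at v ∈ {3}.
Local minima of P (where P''>0): P(-4)=-384, P(1)=-9. Local minima of Q: Q(3)=-18.
So the global minimum of psi is P(-4) + Q(3) + 4 = -384 − 18 + 4 = -398, attained at (-4, 3).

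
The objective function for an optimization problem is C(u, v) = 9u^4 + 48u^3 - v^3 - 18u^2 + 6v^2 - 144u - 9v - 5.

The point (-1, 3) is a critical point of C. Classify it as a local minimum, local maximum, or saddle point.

local maximum

The mixed partial ∂²C/∂u∂v is 0, so the Hessian at any point is diag(C_uu, C_vv) = diag(36(3u^2 + 8u - 1), 6(-v + 2)).
At (-1, 3): H = diag(-216, -6).
Both eigenvalues are negative, so H is negative definite: a local maximum.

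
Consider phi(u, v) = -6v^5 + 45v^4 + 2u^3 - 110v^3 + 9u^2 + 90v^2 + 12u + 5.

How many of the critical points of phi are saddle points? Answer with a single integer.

phi separates as a function of u plus a function of v, so ∇phi=0 decouples.
∂phi/∂u = 6(u + 1)(u + 2) = 0 at u ∈ {-2, -1}; ∂phi/∂v = -30v(v - 3)(v - 2)(v - 1) = 0 at v ∈ {0, 1, 2, 3}.
The Hessian is diagonal: diag(phi_uu, phi_vv). Second derivatives: phi_uu(-2)=-6, phi_uu(-1)=6; phi_vv(0)=180, phi_vv(1)=-60, phi_vv(2)=60, phi_vv(3)=-180.
Saddle points occur where the two diagonal entries have opposite signs: (-2, 0), (-2, 2), (-1, 1), (-1, 3). Count: 4.

4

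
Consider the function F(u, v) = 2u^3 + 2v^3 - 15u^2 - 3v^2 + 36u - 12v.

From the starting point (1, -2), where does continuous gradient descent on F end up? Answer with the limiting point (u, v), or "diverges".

diverges

F is separable, so gradient descent decouples: u follows -∂F/∂u, v follows -∂F/∂v.
∂F/∂u = 6(u - 3)(u - 2); at u=1 this is 12, so u decreases.
∂F/∂v = 6(v - 2)(v + 1); at v=-2 this is 24, so v decreases.
The u-coordinate has no critical point in that direction and runs off to infinity.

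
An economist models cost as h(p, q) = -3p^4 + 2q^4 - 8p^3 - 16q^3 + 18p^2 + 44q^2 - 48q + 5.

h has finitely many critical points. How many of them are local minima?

2

h separates as a function of p plus a function of q, so ∇h=0 decouples.
∂h/∂p = -12p(p - 1)(p + 3) = 0 at p ∈ {-3, 0, 1}; ∂h/∂q = 8(q - 3)(q - 2)(q - 1) = 0 at q ∈ {1, 2, 3}.
The Hessian is diagonal: diag(h_pp, h_qq). Second derivatives: h_pp(-3)=-144, h_pp(0)=36, h_pp(1)=-48; h_qq(1)=16, h_qq(2)=-8, h_qq(3)=16.
Local minima occur where both diagonal entries positive: (0, 1), (0, 3). Count: 2.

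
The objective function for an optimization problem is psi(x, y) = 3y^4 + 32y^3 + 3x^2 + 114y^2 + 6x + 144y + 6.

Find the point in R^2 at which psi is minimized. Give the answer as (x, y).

psi(x,y) separates as P(x) + Q(y) + 6, so its minimum is min P + min Q + 6.
P'(x) = 6x + 6 vanishes at x ∈ {-1}; Q'(y) = 12(y + 1)(y + 3)(y + 4) vanishes at y ∈ {-4, -3, -1}.
Local minima of P (where P''>0): P(-1)=-3. Local minima of Q: Q(-4)=-32, Q(-1)=-59.
So the global minimum of psi is P(-1) + Q(-1) + 6 = -3 − 59 + 6 = -56, attained at (-1, -1).

(-1, -1)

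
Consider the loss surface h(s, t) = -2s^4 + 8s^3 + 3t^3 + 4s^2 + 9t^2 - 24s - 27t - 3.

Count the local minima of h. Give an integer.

1

h separates as a function of s plus a function of t, so ∇h=0 decouples.
∂h/∂s = -8(s - 3)(s - 1)(s + 1) = 0 at s ∈ {-1, 1, 3}; ∂h/∂t = 9(t - 1)(t + 3) = 0 at t ∈ {-3, 1}.
The Hessian is diagonal: diag(h_ss, h_tt). Second derivatives: h_ss(-1)=-64, h_ss(1)=32, h_ss(3)=-64; h_tt(-3)=-36, h_tt(1)=36.
Local minima occur where both diagonal entries positive: (1, 1). Count: 1.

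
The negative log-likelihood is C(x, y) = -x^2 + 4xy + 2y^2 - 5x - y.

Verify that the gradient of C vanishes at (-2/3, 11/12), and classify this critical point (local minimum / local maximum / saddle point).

saddle point

∇C = (-2x + 4y - 5, 4x + 4y - 1); substituting (-2/3, 11/12) gives ∇C = (0, 0), so (-2/3, 11/12) is indeed a critical point.
The Hessian of C is constant: H = [[-2, 4], [4, 4]].
det(H) = (-2)·4 − 4² = -24.
Since det(H) < 0, H is indefinite and the critical point is a saddle point.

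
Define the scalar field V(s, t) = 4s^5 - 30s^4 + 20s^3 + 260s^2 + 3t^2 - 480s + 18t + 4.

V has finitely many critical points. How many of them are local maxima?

0

V separates as a function of s plus a function of t, so ∇V=0 decouples.
∂V/∂s = 20(s - 4)(s - 3)(s - 1)(s + 2) = 0 at s ∈ {-2, 1, 3, 4}; ∂V/∂t = 6(t + 3) = 0 at t ∈ {-3}.
The Hessian is diagonal: diag(V_ss, V_tt). Second derivatives: V_ss(-2)=-1800, V_ss(1)=360, V_ss(3)=-200, V_ss(4)=360; V_tt(-3)=6.
Local maxima occur where both diagonal entries negative: none. Count: 0.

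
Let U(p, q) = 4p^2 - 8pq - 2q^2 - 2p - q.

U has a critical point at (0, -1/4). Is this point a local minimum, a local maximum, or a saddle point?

saddle point

The Hessian of U is constant: H = [[8, -8], [-8, -4]].
det(H) = 8·(-4) − (-8)² = -96.
Since det(H) < 0, H is indefinite and the critical point is a saddle point.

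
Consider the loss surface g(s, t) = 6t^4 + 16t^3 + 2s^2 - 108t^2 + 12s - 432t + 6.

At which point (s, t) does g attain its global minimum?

(-3, 3)

g(s,t) separates as P(s) + Q(t) + 6, so its minimum is min P + min Q + 6.
P'(s) = 4s + 12 vanishes at s ∈ {-3}; Q'(t) = 24(t - 3)(t + 2)(t + 3) vanishes at t ∈ {-3, -2, 3}.
Local minima of P (where P''>0): P(-3)=-18. Local minima of Q: Q(-3)=378, Q(3)=-1350.
So the global minimum of g is P(-3) + Q(3) + 6 = -18 − 1350 + 6 = -1362, attained at (-3, 3).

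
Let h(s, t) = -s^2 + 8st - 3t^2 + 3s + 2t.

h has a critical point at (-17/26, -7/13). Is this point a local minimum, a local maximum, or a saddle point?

The Hessian of h is constant: H = [[-2, 8], [8, -6]].
det(H) = (-2)·(-6) − 8² = -52.
Since det(H) < 0, H is indefinite and the critical point is a saddle point.

saddle point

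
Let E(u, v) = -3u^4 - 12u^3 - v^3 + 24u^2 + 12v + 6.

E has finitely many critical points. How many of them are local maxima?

E separates as a function of u plus a function of v, so ∇E=0 decouples.
∂E/∂u = -12u(u - 1)(u + 4) = 0 at u ∈ {-4, 0, 1}; ∂E/∂v = -3(v - 2)(v + 2) = 0 at v ∈ {-2, 2}.
The Hessian is diagonal: diag(E_uu, E_vv). Second derivatives: E_uu(-4)=-240, E_uu(0)=48, E_uu(1)=-60; E_vv(-2)=12, E_vv(2)=-12.
Local maxima occur where both diagonal entries negative: (-4, 2), (1, 2). Count: 2.

2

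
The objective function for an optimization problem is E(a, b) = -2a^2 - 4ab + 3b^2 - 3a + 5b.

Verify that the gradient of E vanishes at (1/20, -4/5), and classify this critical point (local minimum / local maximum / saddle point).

saddle point

∇E = (-4a - 4b - 3, -4a + 6b + 5); substituting (1/20, -4/5) gives ∇E = (0, 0), so (1/20, -4/5) is indeed a critical point.
The Hessian of E is constant: H = [[-4, -4], [-4, 6]].
det(H) = (-4)·6 − (-4)² = -40.
Since det(H) < 0, H is indefinite and the critical point is a saddle point.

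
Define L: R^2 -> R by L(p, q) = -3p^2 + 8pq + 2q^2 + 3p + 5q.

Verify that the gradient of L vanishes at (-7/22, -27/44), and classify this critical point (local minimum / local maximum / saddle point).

saddle point

∇L = (-6p + 8q + 3, 8p + 4q + 5); substituting (-7/22, -27/44) gives ∇L = (0, 0), so (-7/22, -27/44) is indeed a critical point.
The Hessian of L is constant: H = [[-6, 8], [8, 4]].
det(H) = (-6)·4 − 8² = -88.
Since det(H) < 0, H is indefinite and the critical point is a saddle point.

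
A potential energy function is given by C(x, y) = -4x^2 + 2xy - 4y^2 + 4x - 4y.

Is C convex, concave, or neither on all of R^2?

concave

C is quadratic, so its Hessian is the constant matrix H = [[-8, 2], [2, -8]].
det(H) = 60, tr(H) = -16.
det(H) > 0 and tr(H) < 0, so H is negative definite everywhere: concave.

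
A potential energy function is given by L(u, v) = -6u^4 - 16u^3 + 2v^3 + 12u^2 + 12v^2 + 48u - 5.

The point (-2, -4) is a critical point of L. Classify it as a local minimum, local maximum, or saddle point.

local maximum

The mixed partial ∂²L/∂u∂v is 0, so the Hessian at any point is diag(L_uu, L_vv) = diag(24(-3u^2 - 4u + 1), 12(v + 2)).
At (-2, -4): H = diag(-72, -24).
Both eigenvalues are negative, so H is negative definite: a local maximum.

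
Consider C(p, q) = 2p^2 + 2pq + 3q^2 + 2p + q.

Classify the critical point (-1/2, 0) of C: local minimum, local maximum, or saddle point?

The Hessian of C is constant: H = [[4, 2], [2, 6]].
det(H) = 4·6 − 2² = 20.
det(H) > 0 and tr(H) = 10 > 0, so H is positive definite and the point is a local minimum.

local minimum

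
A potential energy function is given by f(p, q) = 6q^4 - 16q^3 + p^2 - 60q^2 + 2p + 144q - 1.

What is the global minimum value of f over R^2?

-306

f(p,q) separates as A(p) + B(q) − 1, so its minimum is min A + min B − 1.
A'(p) = 2p + 2 vanishes at p ∈ {-1}; B'(q) = 24(q - 3)(q - 1)(q + 2) vanishes at q ∈ {-2, 1, 3}.
Local minima of A (where A''>0): A(-1)=-1. Local minima of B: B(-2)=-304, B(3)=-54.
So the global minimum of f is A(-1) + B(-2) − 1 = -1 − 304 − 1 = -306, attained at (-1, -2).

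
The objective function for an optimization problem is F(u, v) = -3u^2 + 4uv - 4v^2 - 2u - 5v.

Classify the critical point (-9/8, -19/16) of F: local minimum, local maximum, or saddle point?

local maximum

The Hessian of F is constant: H = [[-6, 4], [4, -8]].
det(H) = (-6)·(-8) − 4² = 32.
det(H) > 0 and tr(H) = -14 < 0, so H is negative definite and the point is a local maximum.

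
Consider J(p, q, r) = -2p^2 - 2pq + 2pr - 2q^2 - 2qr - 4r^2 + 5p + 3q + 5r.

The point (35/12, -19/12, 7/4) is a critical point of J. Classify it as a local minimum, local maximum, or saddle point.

The Hessian is constant: H = [[-4, -2, 2], [-2, -4, -2], [2, -2, -8]].
Leading principal minors: Δ₁ = -4, Δ₂ = 12, Δ₃ = -48.
The minors alternate sign starting negative (−, +, −), so H is negative definite: a local maximum.

local maximum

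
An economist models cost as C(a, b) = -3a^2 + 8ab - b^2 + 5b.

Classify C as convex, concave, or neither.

neither

C is quadratic, so its Hessian is the constant matrix H = [[-6, 8], [8, -2]].
det(H) = -52, tr(H) = -8.
det(H) < 0, so H is indefinite: neither convex nor concave.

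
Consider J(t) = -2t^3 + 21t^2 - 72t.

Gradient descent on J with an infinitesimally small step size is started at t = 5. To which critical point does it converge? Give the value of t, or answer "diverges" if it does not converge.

diverges

J'(t) = -6(t - 4)(t - 3), so J'(5) = -12.
Gradient descent moves in the -J' direction, i.e. t is increasing.
There is no critical point above t=5, and J' keeps the same sign, so the iterate runs off to +∞.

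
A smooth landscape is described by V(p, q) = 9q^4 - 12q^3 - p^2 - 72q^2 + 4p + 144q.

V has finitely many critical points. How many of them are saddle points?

V separates as a function of p plus a function of q, so ∇V=0 decouples.
∂V/∂p = -2(p - 2) = 0 at p ∈ {2}; ∂V/∂q = 36(q - 2)(q - 1)(q + 2) = 0 at q ∈ {-2, 1, 2}.
The Hessian is diagonal: diag(V_pp, V_qq). Second derivatives: V_pp(2)=-2; V_qq(-2)=432, V_qq(1)=-108, V_qq(2)=144.
Saddle points occur where the two diagonal entries have opposite signs: (2, -2), (2, 2). Count: 2.

2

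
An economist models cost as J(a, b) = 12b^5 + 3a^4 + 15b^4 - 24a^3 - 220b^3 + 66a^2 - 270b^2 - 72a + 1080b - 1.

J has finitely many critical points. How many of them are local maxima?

2

J separates as a function of a plus a function of b, so ∇J=0 decouples.
∂J/∂a = 12(a - 3)(a - 2)(a - 1) = 0 at a ∈ {1, 2, 3}; ∂J/∂b = 60(b - 3)(b - 1)(b + 2)(b + 3) = 0 at b ∈ {-3, -2, 1, 3}.
The Hessian is diagonal: diag(J_aa, J_bb). Second derivatives: J_aa(1)=24, J_aa(2)=-12, J_aa(3)=24; J_bb(-3)=-1440, J_bb(-2)=900, J_bb(1)=-1440, J_bb(3)=3600.
Local maxima occur where both diagonal entries negative: (2, -3), (2, 1). Count: 2.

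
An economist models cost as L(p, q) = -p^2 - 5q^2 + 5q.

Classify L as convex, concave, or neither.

L is quadratic, so its Hessian is the constant matrix H = [[-2, 0], [0, -10]].
det(H) = 20, tr(H) = -12.
det(H) > 0 and tr(H) < 0, so H is negative definite everywhere: concave.

concave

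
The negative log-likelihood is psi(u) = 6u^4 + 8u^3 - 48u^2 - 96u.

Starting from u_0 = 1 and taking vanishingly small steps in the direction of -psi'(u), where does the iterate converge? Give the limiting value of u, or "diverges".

psi'(u) = 24(u - 2)(u + 1)(u + 2), so psi'(1) = -144.
Gradient descent moves in the -psi' direction, i.e. u is increasing.
The nearest critical point in that direction is u = 2, where psi'' = 288 > 0 (a local minimum). The iterate converges there.

2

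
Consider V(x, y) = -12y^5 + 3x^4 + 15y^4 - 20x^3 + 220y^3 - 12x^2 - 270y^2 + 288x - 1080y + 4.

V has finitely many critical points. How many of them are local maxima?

2

V separates as a function of x plus a function of y, so ∇V=0 decouples.
∂V/∂x = 12(x - 4)(x - 3)(x + 2) = 0 at x ∈ {-2, 3, 4}; ∂V/∂y = -60(y - 3)(y - 2)(y + 1)(y + 3) = 0 at y ∈ {-3, -1, 2, 3}.
The Hessian is diagonal: diag(V_xx, V_yy). Second derivatives: V_xx(-2)=360, V_xx(3)=-60, V_xx(4)=72; V_yy(-3)=3600, V_yy(-1)=-1440, V_yy(2)=900, V_yy(3)=-1440.
Local maxima occur where both diagonal entries negative: (3, -1), (3, 3). Count: 2.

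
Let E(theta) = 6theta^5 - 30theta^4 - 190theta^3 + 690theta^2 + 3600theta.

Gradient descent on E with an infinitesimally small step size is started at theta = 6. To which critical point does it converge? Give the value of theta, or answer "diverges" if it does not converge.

E'(theta) = 30(theta - 5)(theta - 4)(theta + 2)(theta + 3), so E'(6) = 4320.
Gradient descent moves in the -E' direction, i.e. theta is decreasing.
The nearest critical point in that direction is theta = 5, where E'' = 1680 > 0 (a local minimum). The iterate converges there.

5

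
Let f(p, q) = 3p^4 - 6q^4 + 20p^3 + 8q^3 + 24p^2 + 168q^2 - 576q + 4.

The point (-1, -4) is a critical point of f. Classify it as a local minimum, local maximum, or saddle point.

local maximum

The mixed partial ∂²f/∂p∂q is 0, so the Hessian at any point is diag(f_pp, f_qq) = diag(12(3p^2 + 10p + 4), 24(-3q^2 + 2q + 14)).
At (-1, -4): H = diag(-36, -1008).
Both eigenvalues are negative, so H is negative definite: a local maximum.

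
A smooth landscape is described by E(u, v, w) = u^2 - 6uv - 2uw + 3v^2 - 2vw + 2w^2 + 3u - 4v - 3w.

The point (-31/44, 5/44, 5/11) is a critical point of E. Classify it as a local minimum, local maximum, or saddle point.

saddle point

The Hessian is constant: H = [[2, -6, -2], [-6, 6, -2], [-2, -2, 4]].
Leading principal minors: Δ₁ = 2, Δ₂ = -24, Δ₃ = -176.
The minors fit neither the all-positive nor the alternating-sign pattern, so H is indefinite: a saddle point.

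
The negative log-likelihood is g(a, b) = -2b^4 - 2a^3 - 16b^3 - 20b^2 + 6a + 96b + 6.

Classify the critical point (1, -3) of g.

The mixed partial ∂²g/∂a∂b is 0, so the Hessian at any point is diag(g_aa, g_bb) = diag(-12a, -8(3b^2 + 12b + 5)).
At (1, -3): H = diag(-12, 32).
The eigenvalues have opposite signs, so H is indefinite: a saddle point.

saddle point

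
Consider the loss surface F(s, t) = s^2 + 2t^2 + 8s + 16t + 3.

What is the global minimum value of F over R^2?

F(s,t) separates as P(s) + Q(t) + 3, so its minimum is min P + min Q + 3.
P'(s) = 2s + 8 vanishes at s ∈ {-4}; Q'(t) = 4(t + 4) vanishes at t ∈ {-4}.
Local minima of P (where P''>0): P(-4)=-16. Local minima of Q: Q(-4)=-32.
So the global minimum of F is P(-4) + Q(-4) + 3 = -16 − 32 + 3 = -45, attained at (-4, -4).

-45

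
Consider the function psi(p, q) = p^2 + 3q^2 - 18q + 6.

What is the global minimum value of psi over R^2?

-21

psi(p,q) separates as A(p) + B(q) + 6, so its minimum is min A + min B + 6.
A'(p) = 2p vanishes at p ∈ {0}; B'(q) = 6q - 18 vanishes at q ∈ {3}.
Local minima of A (where A''>0): A(0)=0. Local minima of B: B(3)=-27.
So the global minimum of psi is A(0) + B(3) + 6 = 0 − 27 + 6 = -21, attained at (0, 3).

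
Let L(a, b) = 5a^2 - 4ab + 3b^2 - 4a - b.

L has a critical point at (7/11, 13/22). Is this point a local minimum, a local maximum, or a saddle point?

local minimum

The Hessian of L is constant: H = [[10, -4], [-4, 6]].
det(H) = 10·6 − (-4)² = 44.
det(H) > 0 and tr(H) = 16 > 0, so H is positive definite and the point is a local minimum.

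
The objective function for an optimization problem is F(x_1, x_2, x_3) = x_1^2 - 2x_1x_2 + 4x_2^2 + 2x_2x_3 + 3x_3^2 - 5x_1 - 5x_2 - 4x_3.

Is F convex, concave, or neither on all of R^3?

F is quadratic, so its Hessian is the constant matrix H = [[2, -2, 0], [-2, 8, 2], [0, 2, 6]].
Leading principal minors: 2, 12, 64.
All positive ⇒ H ≻ 0 ⇒ convex.

convex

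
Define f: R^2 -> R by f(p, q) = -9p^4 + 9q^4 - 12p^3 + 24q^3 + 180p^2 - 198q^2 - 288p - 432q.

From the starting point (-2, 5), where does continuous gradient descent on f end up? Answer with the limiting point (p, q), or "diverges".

f is separable, so gradient descent decouples: p follows -∂f/∂p, q follows -∂f/∂q.
∂f/∂p = -36(p - 2)(p - 1)(p + 4); at p=-2 this is -864, so p increases.
∂f/∂q = 36(q - 3)(q + 1)(q + 4); at q=5 this is 3888, so q decreases.
p converges to its nearest critical value 1 (a local min of the p-part); q converges to 3. The iterate converges to (1, 3).

(1, 3)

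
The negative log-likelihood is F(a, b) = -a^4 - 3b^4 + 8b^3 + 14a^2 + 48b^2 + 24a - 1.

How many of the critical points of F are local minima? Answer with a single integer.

F separates as a function of a plus a function of b, so ∇F=0 decouples.
∂F/∂a = -4(a - 3)(a + 1)(a + 2) = 0 at a ∈ {-2, -1, 3}; ∂F/∂b = -12b(b - 4)(b + 2) = 0 at b ∈ {-2, 0, 4}.
The Hessian is diagonal: diag(F_aa, F_bb). Second derivatives: F_aa(-2)=-20, F_aa(-1)=16, F_aa(3)=-80; F_bb(-2)=-144, F_bb(0)=96, F_bb(4)=-288.
Local minima occur where both diagonal entries positive: (-1, 0). Count: 1.

1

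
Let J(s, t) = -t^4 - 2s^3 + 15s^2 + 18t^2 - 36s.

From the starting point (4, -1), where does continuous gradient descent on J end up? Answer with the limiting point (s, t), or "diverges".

J is separable, so gradient descent decouples: s follows -∂J/∂s, t follows -∂J/∂t.
∂J/∂s = -6(s - 3)(s - 2); at s=4 this is -12, so s increases.
∂J/∂t = -4t(t - 3)(t + 3); at t=-1 this is -32, so t increases.
The s-coordinate has no critical point in that direction and runs off to infinity.

diverges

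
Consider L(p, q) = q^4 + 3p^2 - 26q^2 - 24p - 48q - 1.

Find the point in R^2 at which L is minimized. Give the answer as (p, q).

L(p,q) separates as A(p) + B(q) − 1, so its minimum is min A + min B − 1.
A'(p) = 6p - 24 vanishes at p ∈ {4}; B'(q) = 4(q - 4)(q + 1)(q + 3) vanishes at q ∈ {-3, -1, 4}.
Local minima of A (where A''>0): A(4)=-48. Local minima of B: B(-3)=-9, B(4)=-352.
So the global minimum of L is A(4) + B(4) − 1 = -48 − 352 − 1 = -401, attained at (4, 4).

(4, 4)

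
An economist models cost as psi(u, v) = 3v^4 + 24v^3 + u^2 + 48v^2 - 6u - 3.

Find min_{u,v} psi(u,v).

psi(u,v) separates as P(u) + Q(v) − 3, so its minimum is min P + min Q − 3.
P'(u) = 2u - 6 vanishes at u ∈ {3}; Q'(v) = 12v(v + 2)(v + 4) vanishes at v ∈ {-4, -2, 0}.
Local minima of P (where P''>0): P(3)=-9. Local minima of Q: Q(-4)=0, Q(0)=0.
So the global minimum of psi is P(3) + Q(-4) − 3 = -9 + 0 − 3 = -12, attained at (3, -4).

-12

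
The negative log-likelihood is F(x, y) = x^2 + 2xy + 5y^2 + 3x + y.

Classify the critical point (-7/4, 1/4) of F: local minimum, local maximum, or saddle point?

The Hessian of F is constant: H = [[2, 2], [2, 10]].
det(H) = 2·10 − 2² = 16.
det(H) > 0 and tr(H) = 12 > 0, so H is positive definite and the point is a local minimum.

local minimum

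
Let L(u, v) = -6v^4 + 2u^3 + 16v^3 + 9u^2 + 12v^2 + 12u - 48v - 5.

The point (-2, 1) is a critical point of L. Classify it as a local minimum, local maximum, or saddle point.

The mixed partial ∂²L/∂u∂v is 0, so the Hessian at any point is diag(L_uu, L_vv) = diag(6(2u + 3), 24(-3v^2 + 4v + 1)).
At (-2, 1): H = diag(-6, 48).
The eigenvalues have opposite signs, so H is indefinite: a saddle point.

saddle point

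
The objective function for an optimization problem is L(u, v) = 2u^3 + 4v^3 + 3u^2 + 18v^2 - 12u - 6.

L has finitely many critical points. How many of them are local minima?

L separates as a function of u plus a function of v, so ∇L=0 decouples.
∂L/∂u = 6(u - 1)(u + 2) = 0 at u ∈ {-2, 1}; ∂L/∂v = 12v(v + 3) = 0 at v ∈ {-3, 0}.
The Hessian is diagonal: diag(L_uu, L_vv). Second derivatives: L_uu(-2)=-18, L_uu(1)=18; L_vv(-3)=-36, L_vv(0)=36.
Local minima occur where both diagonal entries positive: (1, 0). Count: 1.

1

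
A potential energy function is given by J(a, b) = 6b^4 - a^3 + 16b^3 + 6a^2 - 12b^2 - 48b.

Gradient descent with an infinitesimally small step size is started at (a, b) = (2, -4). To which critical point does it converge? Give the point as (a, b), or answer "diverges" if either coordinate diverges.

(0, -2)

J is separable, so gradient descent decouples: a follows -∂J/∂a, b follows -∂J/∂b.
∂J/∂a = -3a(a - 4); at a=2 this is 12, so a decreases.
∂J/∂b = 24(b - 1)(b + 1)(b + 2); at b=-4 this is -720, so b increases.
a converges to its nearest critical value 0 (a local min of the a-part); b converges to -2. The iterate converges to (0, -2).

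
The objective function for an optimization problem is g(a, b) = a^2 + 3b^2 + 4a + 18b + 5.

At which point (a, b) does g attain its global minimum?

(-2, -3)

g(a,b) separates as P(a) + Q(b) + 5, so its minimum is min P + min Q + 5.
P'(a) = 2a + 4 vanishes at a ∈ {-2}; Q'(b) = 6b + 18 vanishes at b ∈ {-3}.
Local minima of P (where P''>0): P(-2)=-4. Local minima of Q: Q(-3)=-27.
So the global minimum of g is P(-2) + Q(-3) + 5 = -4 − 27 + 5 = -26, attained at (-2, -3).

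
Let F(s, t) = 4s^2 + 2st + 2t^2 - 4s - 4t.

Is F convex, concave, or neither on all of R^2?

F is quadratic, so its Hessian is the constant matrix H = [[8, 2], [2, 4]].
det(H) = 28, tr(H) = 12.
det(H) > 0 and tr(H) > 0, so H is positive definite everywhere: convex.

convex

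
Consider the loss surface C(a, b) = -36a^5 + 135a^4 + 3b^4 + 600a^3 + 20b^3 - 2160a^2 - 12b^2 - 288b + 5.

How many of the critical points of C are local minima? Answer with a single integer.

4

C separates as a function of a plus a function of b, so ∇C=0 decouples.
∂C/∂a = -180a(a - 4)(a - 2)(a + 3) = 0 at a ∈ {-3, 0, 2, 4}; ∂C/∂b = 12(b - 2)(b + 3)(b + 4) = 0 at b ∈ {-4, -3, 2}.
The Hessian is diagonal: diag(C_aa, C_bb). Second derivatives: C_aa(-3)=18900, C_aa(0)=-4320, C_aa(2)=3600, C_aa(4)=-10080; C_bb(-4)=72, C_bb(-3)=-60, C_bb(2)=360.
Local minima occur where both diagonal entries positive: (-3, -4), (-3, 2), (2, -4), (2, 2). Count: 4.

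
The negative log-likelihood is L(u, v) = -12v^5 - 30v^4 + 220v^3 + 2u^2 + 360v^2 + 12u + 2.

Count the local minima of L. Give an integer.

2

L separates as a function of u plus a function of v, so ∇L=0 decouples.
∂L/∂u = 4(u + 3) = 0 at u ∈ {-3}; ∂L/∂v = -60v(v - 3)(v + 1)(v + 4) = 0 at v ∈ {-4, -1, 0, 3}.
The Hessian is diagonal: diag(L_uu, L_vv). Second derivatives: L_uu(-3)=4; L_vv(-4)=5040, L_vv(-1)=-720, L_vv(0)=720, L_vv(3)=-5040.
Local minima occur where both diagonal entries positive: (-3, -4), (-3, 0). Count: 2.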